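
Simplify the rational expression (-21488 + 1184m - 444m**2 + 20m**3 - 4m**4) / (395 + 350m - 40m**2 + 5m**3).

(-272 - 16m - 4m**2)/(5 + 5m)

Apply the Euclidean algorithm:
  -4m**4 + 20m**3 - 444m**2 + 1184m - 21488 = (-(4/5)m - 12/5)(5m**3 - 40m**2 + 350m + 395) + (-260m**2 + 2340m - 20540)
  5m**3 - 40m**2 + 350m + 395 = (-(1/52)m - 1/52)(-260m**2 + 2340m - 20540) + (0)
Last nonzero remainder: -260m**2 + 2340m - 20540. Dividing through by -260 gives the monic gcd m**2 - 9m + 79.
Cancel m**2 - 9m + 79 from numerator and denominator to get the reduced form.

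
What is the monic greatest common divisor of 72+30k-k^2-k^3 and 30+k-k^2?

-6+k

Apply the Euclidean algorithm:
  -k^3-k^2+30k+72 = (k+2)(-k^2+k+30) + (-2k+12)
  -k^2+k+30 = ((1/2)k+5/2)(-2k+12) + (0)
Last nonzero remainder: -2k+12. Dividing through by -2 gives the monic gcd k-6.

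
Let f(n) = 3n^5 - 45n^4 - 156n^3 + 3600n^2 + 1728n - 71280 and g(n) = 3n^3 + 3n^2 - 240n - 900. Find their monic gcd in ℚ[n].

By polynomial division,
  3n^5 - 45n^4 - 156n^3 + 3600n^2 + 1728n - 71280 = (n^2 - 16n + 44)(3n^3 + 3n^2 - 240n - 900) + (528n^2 - 2112n - 31680)
  3n^3 + 3n^2 - 240n - 900 = ((1/176)n + 5/176)(528n^2 - 2112n - 31680) + (0)
Last nonzero remainder: 528n^2 - 2112n - 31680. Dividing through by 528 gives the monic gcd n^2 - 4n - 60.

n^2 - 4n - 60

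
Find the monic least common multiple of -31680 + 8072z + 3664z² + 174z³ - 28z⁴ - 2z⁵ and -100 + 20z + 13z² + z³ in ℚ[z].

79200 - 4340z - 13196z² - 2267z³ - 17z⁴ + 19z⁵ + z⁶

Repeated division with remainder:
  -2z⁵ - 28z⁴ + 174z³ + 3664z² + 8072z - 31680 = (-2z² - 2z + 240)(z³ + 13z² + 20z - 100) + (384z² + 3072z - 7680)
  z³ + 13z² + 20z - 100 = ((1/384)z + 5/384)(384z² + 3072z - 7680) + (0)
Last nonzero remainder: 384z² + 3072z - 7680. Dividing through by 384 gives the monic gcd z² + 8z - 20.
Then lcm(f, g) = f·g / gcd(f, g); expanding and making the result monic gives the answer.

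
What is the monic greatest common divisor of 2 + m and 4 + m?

Repeated division with remainder:
  m + 2 = (m + 4) + (-2)
  m + 4 = (-(1/2)m - 2)(-2) + (0)
The last nonzero remainder is the constant -2, so the polynomials are coprime and gcd = 1.

1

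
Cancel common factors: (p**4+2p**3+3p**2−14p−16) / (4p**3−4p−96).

(p**2−p−2)/(4p−12)

Apply the Euclidean algorithm:
  p**4+2p**3+3p**2−14p−16 = ((1/4)p+1/2)(4p**3−4p−96) + (4p**2+12p+32)
  4p**3−4p−96 = (p−3)(4p**2+12p+32) + (0)
Last nonzero remainder: 4p**2+12p+32. Dividing through by 4 gives the monic gcd p**2+3p+8.
Cancel p**2+3p+8 from numerator and denominator to get the reduced form.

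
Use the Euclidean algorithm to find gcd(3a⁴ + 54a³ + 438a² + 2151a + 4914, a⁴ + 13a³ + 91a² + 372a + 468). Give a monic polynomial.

a³ + 11a² + 69a + 234

Repeated division with remainder:
  3a⁴ + 54a³ + 438a² + 2151a + 4914 = (3)(a⁴ + 13a³ + 91a² + 372a + 468) + (15a³ + 165a² + 1035a + 3510)
  a⁴ + 13a³ + 91a² + 372a + 468 = ((1/15)a + 2/15)(15a³ + 165a² + 1035a + 3510) + (0)
Last nonzero remainder: 15a³ + 165a² + 1035a + 3510. Dividing through by 15 gives the monic gcd a³ + 11a² + 69a + 234.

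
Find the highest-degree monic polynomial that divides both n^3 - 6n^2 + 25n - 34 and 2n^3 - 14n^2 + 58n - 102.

n^2 - 4n + 17

Repeated division with remainder:
  n^3 - 6n^2 + 25n - 34 = (1/2)(2n^3 - 14n^2 + 58n - 102) + (n^2 - 4n + 17)
  2n^3 - 14n^2 + 58n - 102 = (2n - 6)(n^2 - 4n + 17) + (0)
The last nonzero remainder n^2 - 4n + 17 is already monic.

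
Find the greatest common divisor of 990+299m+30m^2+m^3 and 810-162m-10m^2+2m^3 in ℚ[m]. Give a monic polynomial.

9+m

Repeated division with remainder:
  m^3+30m^2+299m+990 = (1/2)(2m^3-10m^2-162m+810) + (35m^2+380m+585)
  2m^3-10m^2-162m+810 = ((2/35)m-222/245)(35m^2+380m+585) + ((7296/49)m+65664/49)
  35m^2+380m+585 = ((1715/7296)m+3185/7296)((7296/49)m+65664/49) + (0)
Last nonzero remainder: (7296/49)m+65664/49. Dividing through by 7296/49 gives the monic gcd m+9.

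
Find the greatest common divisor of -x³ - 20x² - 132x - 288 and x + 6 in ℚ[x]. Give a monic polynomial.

x + 6

Apply the Euclidean algorithm:
  -x³ - 20x² - 132x - 288 = (-x² - 14x - 48)(x + 6) + (0)
The last nonzero remainder x + 6 is already monic.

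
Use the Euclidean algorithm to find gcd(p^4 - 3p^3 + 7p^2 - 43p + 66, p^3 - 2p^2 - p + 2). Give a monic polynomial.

Apply the Euclidean algorithm:
  p^4 - 3p^3 + 7p^2 - 43p + 66 = (p - 1)(p^3 - 2p^2 - p + 2) + (6p^2 - 46p + 68)
  p^3 - 2p^2 - p + 2 = ((1/6)p + 17/18)(6p^2 - 46p + 68) + ((280/9)p - 560/9)
  6p^2 - 46p + 68 = ((27/140)p - 153/140)((280/9)p - 560/9) + (0)
Last nonzero remainder: (280/9)p - 560/9. Dividing through by 280/9 gives the monic gcd p - 2.

p - 2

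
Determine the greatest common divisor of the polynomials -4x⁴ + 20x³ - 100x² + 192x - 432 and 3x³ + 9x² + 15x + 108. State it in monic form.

Apply the Euclidean algorithm:
  -4x⁴ + 20x³ - 100x² + 192x - 432 = (-(4/3)x + 32/3)(3x³ + 9x² + 15x + 108) + (-176x² + 176x - 1584)
  3x³ + 9x² + 15x + 108 = (-(3/176)x - 3/44)(-176x² + 176x - 1584) + (0)
Last nonzero remainder: -176x² + 176x - 1584. Dividing through by -176 gives the monic gcd x² - x + 9.

x² - x + 9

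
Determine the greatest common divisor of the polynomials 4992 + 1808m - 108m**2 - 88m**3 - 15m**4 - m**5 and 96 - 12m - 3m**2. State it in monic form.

-32 + 4m + m**2

Euclidean algorithm in ℚ[m]:
  -m**5 - 15m**4 - 88m**3 - 108m**2 + 1808m + 4992 = ((1/3)m**3 + (11/3)m**2 + (76/3)m + 52)(-3m**2 - 12m + 96) + (0)
Last nonzero remainder: -3m**2 - 12m + 96. Dividing through by -3 gives the monic gcd m**2 + 4m - 32.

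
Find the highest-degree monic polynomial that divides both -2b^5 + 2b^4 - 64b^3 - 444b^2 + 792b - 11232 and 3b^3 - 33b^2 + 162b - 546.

Repeated division with remainder:
  -2b^5 + 2b^4 - 64b^3 - 444b^2 + 792b - 11232 = (-(2/3)b^2 - (20/3)b - 176/3)(3b^3 - 33b^2 + 162b - 546) + (-1664b^2 + 6656b - 43264)
  3b^3 - 33b^2 + 162b - 546 = (-(3/1664)b + 21/1664)(-1664b^2 + 6656b - 43264) + (0)
Last nonzero remainder: -1664b^2 + 6656b - 43264. Dividing through by -1664 gives the monic gcd b^2 - 4b + 26.

b^2 - 4b + 26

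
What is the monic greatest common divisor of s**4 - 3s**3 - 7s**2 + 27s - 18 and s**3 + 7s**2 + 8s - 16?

s - 1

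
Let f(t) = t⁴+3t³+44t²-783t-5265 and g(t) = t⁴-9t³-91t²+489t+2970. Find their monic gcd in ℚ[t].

Repeated division with remainder:
  t⁴+3t³+44t²-783t-5265 = (t⁴-9t³-91t²+489t+2970) + (12t³+135t²-1272t-8235)
  t⁴-9t³-91t²+489t+2970 = ((1/12)t-27/16)(12t³+135t²-1272t-8235) + ((3885/16)t²-(3885/4)t-174825/16)
  12t³+135t²-1272t-8235 = ((64/1295)t+976/1295)((3885/16)t²-(3885/4)t-174825/16) + (0)
Last nonzero remainder: (3885/16)t²-(3885/4)t-174825/16. Dividing through by 3885/16 gives the monic gcd t²-4t-45.

t²-4t-45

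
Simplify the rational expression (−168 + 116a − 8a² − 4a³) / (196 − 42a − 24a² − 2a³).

(−6 + 2a)/(7 + a)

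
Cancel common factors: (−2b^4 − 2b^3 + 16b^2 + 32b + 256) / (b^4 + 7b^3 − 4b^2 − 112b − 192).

(−2b^2 − 2b − 16)/(b^2 + 7b + 12)

By polynomial division,
  −2b^4 − 2b^3 + 16b^2 + 32b + 256 = (−2)(b^4 + 7b^3 − 4b^2 − 112b − 192) + (12b^3 + 8b^2 − 192b − 128)
  b^4 + 7b^3 − 4b^2 − 112b − 192 = ((1/12)b + 19/36)(12b^3 + 8b^2 − 192b − 128) + ((70/9)b^2 − 1120/9)
  12b^3 + 8b^2 − 192b − 128 = ((54/35)b + 36/35)((70/9)b^2 − 1120/9) + (0)
Last nonzero remainder: (70/9)b^2 − 1120/9. Dividing through by 70/9 gives the monic gcd b^2 − 16.
Cancel b^2 − 16 from numerator and denominator to get the reduced form.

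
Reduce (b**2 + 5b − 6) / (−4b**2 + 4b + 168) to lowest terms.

Apply the Euclidean algorithm:
  b**2 + 5b − 6 = (−1/4)(−4b**2 + 4b + 168) + (6b + 36)
  −4b**2 + 4b + 168 = (−(2/3)b + 14/3)(6b + 36) + (0)
Last nonzero remainder: 6b + 36. Dividing through by 6 gives the monic gcd b + 6.
Cancel b + 6 from numerator and denominator to get the reduced form.

(−b + 1)/(4b − 28)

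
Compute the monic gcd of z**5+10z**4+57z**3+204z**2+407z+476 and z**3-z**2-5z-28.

Euclidean algorithm in ℚ[z]:
  z**5+10z**4+57z**3+204z**2+407z+476 = (z**2+11z+73)(z**3-z**2-5z-28) + (360z**2+1080z+2520)
  z**3-z**2-5z-28 = ((1/360)z-1/90)(360z**2+1080z+2520) + (0)
Last nonzero remainder: 360z**2+1080z+2520. Dividing through by 360 gives the monic gcd z**2+3z+7.

z**2+3z+7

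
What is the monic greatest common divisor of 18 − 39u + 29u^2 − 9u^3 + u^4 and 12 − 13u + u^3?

Euclidean algorithm in ℚ[u]:
  u^4 − 9u^3 + 29u^2 − 39u + 18 = (u − 9)(u^3 − 13u + 12) + (42u^2 − 168u + 126)
  u^3 − 13u + 12 = ((1/42)u + 2/21)(42u^2 − 168u + 126) + (0)
Last nonzero remainder: 42u^2 − 168u + 126. Dividing through by 42 gives the monic gcd u^2 − 4u + 3.

3 − 4u + u^2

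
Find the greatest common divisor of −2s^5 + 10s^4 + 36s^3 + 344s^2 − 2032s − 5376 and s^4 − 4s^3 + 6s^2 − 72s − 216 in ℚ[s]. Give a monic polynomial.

Apply the Euclidean algorithm:
  −2s^5 + 10s^4 + 36s^3 + 344s^2 − 2032s − 5376 = (−2s + 2)(s^4 − 4s^3 + 6s^2 − 72s − 216) + (56s^3 + 188s^2 − 2320s − 4944)
  s^4 − 4s^3 + 6s^2 − 72s − 216 = ((1/56)s − 103/784)(56s^3 + 188s^2 − 2320s − 4944) + ((14137/196)s^2 − (14137/49)s − 42411/49)
  56s^3 + 188s^2 − 2320s − 4944 = ((10976/14137)s + 80752/14137)((14137/196)s^2 − (14137/49)s − 42411/49) + (0)
Last nonzero remainder: (14137/196)s^2 − (14137/49)s − 42411/49. Dividing through by 14137/196 gives the monic gcd s^2 − 4s − 12.

s^2 − 4s − 12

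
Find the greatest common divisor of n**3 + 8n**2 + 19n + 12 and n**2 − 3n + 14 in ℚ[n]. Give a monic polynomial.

Apply the Euclidean algorithm:
  n**3 + 8n**2 + 19n + 12 = (n + 11)(n**2 − 3n + 14) + (38n − 142)
  n**2 − 3n + 14 = ((1/38)n + 7/361)(38n − 142) + (6048/361)
  38n − 142 = ((6859/3024)n − 25631/3024)(6048/361) + (0)
The last nonzero remainder is the constant 6048/361, so the polynomials are coprime and gcd = 1.

1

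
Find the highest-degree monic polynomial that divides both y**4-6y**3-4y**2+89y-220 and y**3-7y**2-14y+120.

y**2-y-20

Repeated division with remainder:
  y**4-6y**3-4y**2+89y-220 = (y+1)(y**3-7y**2-14y+120) + (17y**2-17y-340)
  y**3-7y**2-14y+120 = ((1/17)y-6/17)(17y**2-17y-340) + (0)
Last nonzero remainder: 17y**2-17y-340. Dividing through by 17 gives the monic gcd y**2-y-20.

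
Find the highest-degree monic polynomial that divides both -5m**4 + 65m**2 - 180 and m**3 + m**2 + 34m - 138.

m - 3

Repeated division with remainder:
  -5m**4 + 65m**2 - 180 = (-5m + 5)(m**3 + m**2 + 34m - 138) + (230m**2 - 860m + 510)
  m**3 + m**2 + 34m - 138 = ((1/230)m + 109/5290)(230m**2 - 860m + 510) + ((26187/529)m - 78561/529)
  230m**2 - 860m + 510 = ((121670/26187)m - 89930/26187)((26187/529)m - 78561/529) + (0)
Last nonzero remainder: (26187/529)m - 78561/529. Dividing through by 26187/529 gives the monic gcd m - 3.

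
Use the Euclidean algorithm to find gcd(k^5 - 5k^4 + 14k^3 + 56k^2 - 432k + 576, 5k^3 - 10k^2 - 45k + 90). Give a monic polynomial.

k^2 - 5k + 6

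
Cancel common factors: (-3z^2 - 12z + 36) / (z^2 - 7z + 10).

(-3z - 18)/(z - 5)

By polynomial division,
  -3z^2 - 12z + 36 = (-3)(z^2 - 7z + 10) + (-33z + 66)
  z^2 - 7z + 10 = (-(1/33)z + 5/33)(-33z + 66) + (0)
Last nonzero remainder: -33z + 66. Dividing through by -33 gives the monic gcd z - 2.
Cancel z - 2 from numerator and denominator to get the reduced form.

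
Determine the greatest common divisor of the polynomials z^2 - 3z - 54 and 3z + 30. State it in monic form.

Euclidean algorithm in ℚ[z]:
  z^2 - 3z - 54 = ((1/3)z - 13/3)(3z + 30) + (76)
  3z + 30 = ((3/76)z + 15/38)(76) + (0)
The last nonzero remainder is the constant 76, so the polynomials are coprime and gcd = 1.

1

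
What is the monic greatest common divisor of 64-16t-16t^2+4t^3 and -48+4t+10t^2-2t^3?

By polynomial division,
  4t^3-16t^2-16t+64 = (-2)(-2t^3+10t^2+4t-48) + (4t^2-8t-32)
  -2t^3+10t^2+4t-48 = (-(1/2)t+3/2)(4t^2-8t-32) + (0)
Last nonzero remainder: 4t^2-8t-32. Dividing through by 4 gives the monic gcd t^2-2t-8.

-8-2t+t^2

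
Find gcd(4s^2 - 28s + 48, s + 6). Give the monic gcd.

1

Euclidean algorithm in ℚ[s]:
  4s^2 - 28s + 48 = (4s - 52)(s + 6) + (360)
  s + 6 = ((1/360)s + 1/60)(360) + (0)
The last nonzero remainder is the constant 360, so the polynomials are coprime and gcd = 1.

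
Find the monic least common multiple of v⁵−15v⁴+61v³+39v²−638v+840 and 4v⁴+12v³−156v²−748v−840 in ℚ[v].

v⁷−8v⁶−34v⁵+316v⁴+245v³−3236v²−500v+8400

Repeated division with remainder:
  v⁵−15v⁴+61v³+39v²−638v+840 = ((1/4)v−9/2)(4v⁴+12v³−156v²−748v−840) + (154v³−476v²−3794v−2940)
  4v⁴+12v³−156v²−748v−840 = ((2/77)v+134/847)(154v³−476v²−3794v−2940) + ((2160/121)v²−(8640/121)v−45360/121)
  154v³−476v²−3794v−2940 = ((9317/1080)v+847/108)((2160/121)v²−(8640/121)v−45360/121) + (0)
Last nonzero remainder: (2160/121)v²−(8640/121)v−45360/121. Dividing through by 2160/121 gives the monic gcd v²−4v−21.
Then lcm(f, g) = f·g / gcd(f, g); expanding and making the result monic gives the answer.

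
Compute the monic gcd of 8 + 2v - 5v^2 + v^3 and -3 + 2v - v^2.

1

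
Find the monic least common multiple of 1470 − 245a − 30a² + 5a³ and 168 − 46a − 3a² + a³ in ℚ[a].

Repeated division with remainder:
  5a³ − 30a² − 245a + 1470 = (5)(a³ − 3a² − 46a + 168) + (−15a² − 15a + 630)
  a³ − 3a² − 46a + 168 = (−(1/15)a + 4/15)(−15a² − 15a + 630) + (0)
Last nonzero remainder: −15a² − 15a + 630. Dividing through by −15 gives the monic gcd a² + a − 42.
Then lcm(f, g) = f·g / gcd(f, g); expanding and making the result monic gives the answer.

−1176 + 490a − 25a² − 10a³ + a⁴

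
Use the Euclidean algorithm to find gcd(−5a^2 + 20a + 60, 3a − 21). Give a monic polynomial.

1

Euclidean algorithm in ℚ[a]:
  −5a^2 + 20a + 60 = (−(5/3)a − 5)(3a − 21) + (−45)
  3a − 21 = (−(1/15)a + 7/15)(−45) + (0)
The last nonzero remainder is the constant −45, so the polynomials are coprime and gcd = 1.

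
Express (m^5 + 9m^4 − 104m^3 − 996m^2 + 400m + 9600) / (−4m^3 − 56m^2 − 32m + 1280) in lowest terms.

(−m^3 + 9m^2 + 22m − 120)/(4m − 16)

Euclidean algorithm in ℚ[m]:
  m^5 + 9m^4 − 104m^3 − 996m^2 + 400m + 9600 = (−(1/4)m^2 + (5/4)m + 21/2)(−4m^3 − 56m^2 − 32m + 1280) + (−48m^2 − 864m − 3840)
  −4m^3 − 56m^2 − 32m + 1280 = ((1/12)m − 1/3)(−48m^2 − 864m − 3840) + (0)
Last nonzero remainder: −48m^2 − 864m − 3840. Dividing through by −48 gives the monic gcd m^2 + 18m + 80.
Cancel m^2 + 18m + 80 from numerator and denominator to get the reduced form.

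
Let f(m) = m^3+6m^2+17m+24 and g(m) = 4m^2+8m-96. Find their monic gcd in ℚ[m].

Euclidean algorithm in ℚ[m]:
  m^3+6m^2+17m+24 = ((1/4)m+1)(4m^2+8m-96) + (33m+120)
  4m^2+8m-96 = ((4/33)m-24/121)(33m+120) + (-8736/121)
  33m+120 = (-(1331/2912)m-605/364)(-8736/121) + (0)
The last nonzero remainder is the constant -8736/121, so the polynomials are coprime and gcd = 1.

1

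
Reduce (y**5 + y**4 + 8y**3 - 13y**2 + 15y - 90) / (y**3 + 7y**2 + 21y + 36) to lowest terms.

Euclidean algorithm in ℚ[y]:
  y**5 + y**4 + 8y**3 - 13y**2 + 15y - 90 = (y**2 - 6y + 29)(y**3 + 7y**2 + 21y + 36) + (-126y**2 - 378y - 1134)
  y**3 + 7y**2 + 21y + 36 = (-(1/126)y - 2/63)(-126y**2 - 378y - 1134) + (0)
Last nonzero remainder: -126y**2 - 378y - 1134. Dividing through by -126 gives the monic gcd y**2 + 3y + 9.
Cancel y**2 + 3y + 9 from numerator and denominator to get the reduced form.

(y**3 - 2y**2 + 5y - 10)/(y + 4)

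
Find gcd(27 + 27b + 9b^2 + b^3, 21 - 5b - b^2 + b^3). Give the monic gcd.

Euclidean algorithm in ℚ[b]:
  b^3 + 9b^2 + 27b + 27 = (b^3 - b^2 - 5b + 21) + (10b^2 + 32b + 6)
  b^3 - b^2 - 5b + 21 = ((1/10)b - 21/50)(10b^2 + 32b + 6) + ((196/25)b + 588/25)
  10b^2 + 32b + 6 = ((125/98)b + 25/98)((196/25)b + 588/25) + (0)
Last nonzero remainder: (196/25)b + 588/25. Dividing through by 196/25 gives the monic gcd b + 3.

3 + b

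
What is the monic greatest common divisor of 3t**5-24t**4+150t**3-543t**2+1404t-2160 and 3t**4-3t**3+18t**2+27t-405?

By polynomial division,
  3t**5-24t**4+150t**3-543t**2+1404t-2160 = (t-7)(3t**4-3t**3+18t**2+27t-405) + (111t**3-444t**2+1998t-4995)
  3t**4-3t**3+18t**2+27t-405 = ((1/37)t+3/37)(111t**3-444t**2+1998t-4995) + (0)
Last nonzero remainder: 111t**3-444t**2+1998t-4995. Dividing through by 111 gives the monic gcd t**3-4t**2+18t-45.

t**3-4t**2+18t-45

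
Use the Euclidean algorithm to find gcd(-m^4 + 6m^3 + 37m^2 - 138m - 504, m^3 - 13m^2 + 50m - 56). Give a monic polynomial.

m - 7

Euclidean algorithm in ℚ[m]:
  -m^4 + 6m^3 + 37m^2 - 138m - 504 = (-m - 7)(m^3 - 13m^2 + 50m - 56) + (-4m^2 + 156m - 896)
  m^3 - 13m^2 + 50m - 56 = (-(1/4)m - 13/2)(-4m^2 + 156m - 896) + (840m - 5880)
  -4m^2 + 156m - 896 = (-(1/210)m + 16/105)(840m - 5880) + (0)
Last nonzero remainder: 840m - 5880. Dividing through by 840 gives the monic gcd m - 7.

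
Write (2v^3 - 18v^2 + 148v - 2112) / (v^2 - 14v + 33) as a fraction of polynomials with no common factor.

Repeated division with remainder:
  2v^3 - 18v^2 + 148v - 2112 = (2v + 10)(v^2 - 14v + 33) + (222v - 2442)
  v^2 - 14v + 33 = ((1/222)v - 1/74)(222v - 2442) + (0)
Last nonzero remainder: 222v - 2442. Dividing through by 222 gives the monic gcd v - 11.
Cancel v - 11 from numerator and denominator to get the reduced form.

(2v^2 + 4v + 192)/(v - 3)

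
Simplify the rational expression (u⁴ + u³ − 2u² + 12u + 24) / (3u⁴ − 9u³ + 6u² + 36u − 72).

(u + 2)/(3u − 6)

By polynomial division,
  u⁴ + u³ − 2u² + 12u + 24 = (1/3)(3u⁴ − 9u³ + 6u² + 36u − 72) + (4u³ − 4u² + 48)
  3u⁴ − 9u³ + 6u² + 36u − 72 = ((3/4)u − 3/2)(4u³ − 4u² + 48) + (0)
Last nonzero remainder: 4u³ − 4u² + 48. Dividing through by 4 gives the monic gcd u³ − u² + 12.
Cancel u³ − u² + 12 from numerator and denominator to get the reduced form.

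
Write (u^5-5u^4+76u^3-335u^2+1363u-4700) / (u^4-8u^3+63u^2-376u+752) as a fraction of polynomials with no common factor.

(u^2-u+25)/(u-4)

Repeated division with remainder:
  u^5-5u^4+76u^3-335u^2+1363u-4700 = (u+3)(u^4-8u^3+63u^2-376u+752) + (37u^3-148u^2+1739u-6956)
  u^4-8u^3+63u^2-376u+752 = ((1/37)u-4/37)(37u^3-148u^2+1739u-6956) + (0)
Last nonzero remainder: 37u^3-148u^2+1739u-6956. Dividing through by 37 gives the monic gcd u^3-4u^2+47u-188.
Cancel u^3-4u^2+47u-188 from numerator and denominator to get the reduced form.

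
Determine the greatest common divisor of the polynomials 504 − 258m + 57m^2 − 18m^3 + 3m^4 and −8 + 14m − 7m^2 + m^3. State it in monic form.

−4 + m

Repeated division with remainder:
  3m^4 − 18m^3 + 57m^2 − 258m + 504 = (3m + 3)(m^3 − 7m^2 + 14m − 8) + (36m^2 − 276m + 528)
  m^3 − 7m^2 + 14m − 8 = ((1/36)m + 1/54)(36m^2 − 276m + 528) + ((40/9)m − 160/9)
  36m^2 − 276m + 528 = ((81/10)m − 297/10)((40/9)m − 160/9) + (0)
Last nonzero remainder: (40/9)m − 160/9. Dividing through by 40/9 gives the monic gcd m − 4.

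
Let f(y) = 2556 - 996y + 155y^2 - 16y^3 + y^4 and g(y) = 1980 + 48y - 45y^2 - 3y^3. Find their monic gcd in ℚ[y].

Repeated division with remainder:
  y^4 - 16y^3 + 155y^2 - 996y + 2556 = (-(1/3)y + 31/3)(-3y^3 - 45y^2 + 48y + 1980) + (636y^2 - 832y - 17904)
  -3y^3 - 45y^2 + 48y + 1980 = (-(1/212)y - 2593/33708)(636y^2 - 832y - 17904) + (-(846532/8427)y + 1693064/2809)
  636y^2 - 832y - 17904 = (-(1339893/211633)y - 6286542/211633)(-(846532/8427)y + 1693064/2809) + (0)
Last nonzero remainder: -(846532/8427)y + 1693064/2809. Dividing through by -846532/8427 gives the monic gcd y - 6.

-6 + y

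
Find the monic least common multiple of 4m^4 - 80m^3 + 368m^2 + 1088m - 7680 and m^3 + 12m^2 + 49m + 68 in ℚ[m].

Euclidean algorithm in ℚ[m]:
  4m^4 - 80m^3 + 368m^2 + 1088m - 7680 = (4m - 128)(m^3 + 12m^2 + 49m + 68) + (1708m^2 + 7088m + 1024)
  m^3 + 12m^2 + 49m + 68 = ((1/1708)m + 838/182329)(1708m^2 + 7088m + 1024) + ((2885065/182329)m + 11540260/182329)
  1708m^2 + 7088m + 1024 = ((311417932/2885065)m + 46676224/2885065)((2885065/182329)m + 11540260/182329) + (0)
Last nonzero remainder: (2885065/182329)m + 11540260/182329. Dividing through by 2885065/182329 gives the monic gcd m + 4.
Then lcm(f, g) = f·g / gcd(f, g); expanding and making the result monic gives the answer.

m^6 - 12m^5 - 51m^4 + 668m^3 + 1820m^2 - 10736m - 32640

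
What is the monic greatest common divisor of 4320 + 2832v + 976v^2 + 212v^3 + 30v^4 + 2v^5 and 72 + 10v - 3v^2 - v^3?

By polynomial division,
  2v^5 + 30v^4 + 212v^3 + 976v^2 + 2832v + 4320 = (-2v^2 - 24v - 160)(-v^3 - 3v^2 + 10v + 72) + (880v^2 + 6160v + 15840)
  -v^3 - 3v^2 + 10v + 72 = (-(1/880)v + 1/220)(880v^2 + 6160v + 15840) + (0)
Last nonzero remainder: 880v^2 + 6160v + 15840. Dividing through by 880 gives the monic gcd v^2 + 7v + 18.

18 + 7v + v^2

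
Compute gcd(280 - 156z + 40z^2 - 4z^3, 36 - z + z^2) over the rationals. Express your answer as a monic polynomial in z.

1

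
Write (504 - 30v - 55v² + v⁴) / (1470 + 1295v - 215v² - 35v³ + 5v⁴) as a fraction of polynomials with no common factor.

By polynomial division,
  v⁴ - 55v² - 30v + 504 = (1/5)(5v⁴ - 35v³ - 215v² + 1295v + 1470) + (7v³ - 12v² - 289v + 210)
  5v⁴ - 35v³ - 215v² + 1295v + 1470 = ((5/7)v - 185/49)(7v³ - 12v² - 289v + 210) + (-(2640/49)v² + (2640/49)v + 15840/7)
  7v³ - 12v² - 289v + 210 = (-(343/2640)v + 49/528)(-(2640/49)v² + (2640/49)v + 15840/7) + (0)
Last nonzero remainder: -(2640/49)v² + (2640/49)v + 15840/7. Dividing through by -2640/49 gives the monic gcd v² - v - 42.
Cancel v² - v - 42 from numerator and denominator to get the reduced form.

(-12 + v + v²)/(-35 - 30v + 5v²)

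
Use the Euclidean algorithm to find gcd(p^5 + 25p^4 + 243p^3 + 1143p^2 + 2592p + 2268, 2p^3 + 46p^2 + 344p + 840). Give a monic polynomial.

Repeated division with remainder:
  p^5 + 25p^4 + 243p^3 + 1143p^2 + 2592p + 2268 = ((1/2)p^2 + p + 25/2)(2p^3 + 46p^2 + 344p + 840) + (-196p^2 - 2548p - 8232)
  2p^3 + 46p^2 + 344p + 840 = (-(1/98)p - 5/49)(-196p^2 - 2548p - 8232) + (0)
Last nonzero remainder: -196p^2 - 2548p - 8232. Dividing through by -196 gives the monic gcd p^2 + 13p + 42.

p^2 + 13p + 42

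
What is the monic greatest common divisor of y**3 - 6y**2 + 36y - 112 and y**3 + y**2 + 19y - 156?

y - 4

Apply the Euclidean algorithm:
  y**3 - 6y**2 + 36y - 112 = (y**3 + y**2 + 19y - 156) + (-7y**2 + 17y + 44)
  y**3 + y**2 + 19y - 156 = (-(1/7)y - 24/49)(-7y**2 + 17y + 44) + ((1647/49)y - 6588/49)
  -7y**2 + 17y + 44 = (-(343/1647)y - 539/1647)((1647/49)y - 6588/49) + (0)
Last nonzero remainder: (1647/49)y - 6588/49. Dividing through by 1647/49 gives the monic gcd y - 4.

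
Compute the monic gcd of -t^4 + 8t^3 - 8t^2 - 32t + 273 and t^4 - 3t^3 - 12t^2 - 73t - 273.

Apply the Euclidean algorithm:
  -t^4 + 8t^3 - 8t^2 - 32t + 273 = (-1)(t^4 - 3t^3 - 12t^2 - 73t - 273) + (5t^3 - 20t^2 - 105t)
  t^4 - 3t^3 - 12t^2 - 73t - 273 = ((1/5)t + 1/5)(5t^3 - 20t^2 - 105t) + (13t^2 - 52t - 273)
  5t^3 - 20t^2 - 105t = ((5/13)t)(13t^2 - 52t - 273) + (0)
Last nonzero remainder: 13t^2 - 52t - 273. Dividing through by 13 gives the monic gcd t^2 - 4t - 21.

t^2 - 4t - 21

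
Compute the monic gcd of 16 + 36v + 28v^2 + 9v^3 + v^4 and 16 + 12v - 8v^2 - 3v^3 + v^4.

Apply the Euclidean algorithm:
  v^4 + 9v^3 + 28v^2 + 36v + 16 = (v^4 - 3v^3 - 8v^2 + 12v + 16) + (12v^3 + 36v^2 + 24v)
  v^4 - 3v^3 - 8v^2 + 12v + 16 = ((1/12)v - 1/2)(12v^3 + 36v^2 + 24v) + (8v^2 + 24v + 16)
  12v^3 + 36v^2 + 24v = ((3/2)v)(8v^2 + 24v + 16) + (0)
Last nonzero remainder: 8v^2 + 24v + 16. Dividing through by 8 gives the monic gcd v^2 + 3v + 2.

2 + 3v + v^2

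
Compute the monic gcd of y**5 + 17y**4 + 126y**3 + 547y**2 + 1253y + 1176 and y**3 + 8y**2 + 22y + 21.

By polynomial division,
  y**5 + 17y**4 + 126y**3 + 547y**2 + 1253y + 1176 = (y**2 + 9y + 32)(y**3 + 8y**2 + 22y + 21) + (72y**2 + 360y + 504)
  y**3 + 8y**2 + 22y + 21 = ((1/72)y + 1/24)(72y**2 + 360y + 504) + (0)
Last nonzero remainder: 72y**2 + 360y + 504. Dividing through by 72 gives the monic gcd y**2 + 5y + 7.

y**2 + 5y + 7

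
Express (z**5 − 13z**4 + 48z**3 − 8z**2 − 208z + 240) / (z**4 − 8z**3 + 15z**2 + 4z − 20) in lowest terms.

(z**2 − 4z − 12)/(z + 1)

Apply the Euclidean algorithm:
  z**5 − 13z**4 + 48z**3 − 8z**2 − 208z + 240 = (z − 5)(z**4 − 8z**3 + 15z**2 + 4z − 20) + (−7z**3 + 63z**2 − 168z + 140)
  z**4 − 8z**3 + 15z**2 + 4z − 20 = (−(1/7)z − 1/7)(−7z**3 + 63z**2 − 168z + 140) + (0)
Last nonzero remainder: −7z**3 + 63z**2 − 168z + 140. Dividing through by −7 gives the monic gcd z**3 − 9z**2 + 24z − 20.
Cancel z**3 − 9z**2 + 24z − 20 from numerator and denominator to get the reduced form.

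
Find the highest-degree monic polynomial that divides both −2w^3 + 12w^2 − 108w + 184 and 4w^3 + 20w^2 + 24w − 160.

w − 2

Repeated division with remainder:
  −2w^3 + 12w^2 − 108w + 184 = (−1/2)(4w^3 + 20w^2 + 24w − 160) + (22w^2 − 96w + 104)
  4w^3 + 20w^2 + 24w − 160 = ((2/11)w + 206/121)(22w^2 − 96w + 104) + ((20392/121)w − 40784/121)
  22w^2 − 96w + 104 = ((1331/10196)w − 1573/5098)((20392/121)w − 40784/121) + (0)
Last nonzero remainder: (20392/121)w − 40784/121. Dividing through by 20392/121 gives the monic gcd w − 2.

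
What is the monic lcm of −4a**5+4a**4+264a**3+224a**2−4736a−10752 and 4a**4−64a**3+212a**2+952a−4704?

a**6−8a**5−59a**4+406a**3+1576a**2−5600a−18816

Apply the Euclidean algorithm:
  −4a**5+4a**4+264a**3+224a**2−4736a−10752 = (−a−15)(4a**4−64a**3+212a**2+952a−4704) + (−484a**3+4356a**2+4840a−81312)
  4a**4−64a**3+212a**2+952a−4704 = (−(1/121)a+7/121)(−484a**3+4356a**2+4840a−81312) + (0)
Last nonzero remainder: −484a**3+4356a**2+4840a−81312. Dividing through by −484 gives the monic gcd a**3−9a**2−10a+168.
Then lcm(f, g) = f·g / gcd(f, g); expanding and making the result monic gives the answer.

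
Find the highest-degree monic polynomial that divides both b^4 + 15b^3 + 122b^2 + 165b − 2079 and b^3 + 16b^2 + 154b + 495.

b^2 + 11b + 99

Repeated division with remainder:
  b^4 + 15b^3 + 122b^2 + 165b − 2079 = (b − 1)(b^3 + 16b^2 + 154b + 495) + (−16b^2 − 176b − 1584)
  b^3 + 16b^2 + 154b + 495 = (−(1/16)b − 5/16)(−16b^2 − 176b − 1584) + (0)
Last nonzero remainder: −16b^2 − 176b − 1584. Dividing through by −16 gives the monic gcd b^2 + 11b + 99.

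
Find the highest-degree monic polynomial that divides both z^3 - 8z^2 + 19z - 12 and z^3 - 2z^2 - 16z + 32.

z - 4

By polynomial division,
  z^3 - 8z^2 + 19z - 12 = (z^3 - 2z^2 - 16z + 32) + (-6z^2 + 35z - 44)
  z^3 - 2z^2 - 16z + 32 = (-(1/6)z - 23/36)(-6z^2 + 35z - 44) + (-(35/36)z + 35/9)
  -6z^2 + 35z - 44 = ((216/35)z - 396/35)(-(35/36)z + 35/9) + (0)
Last nonzero remainder: -(35/36)z + 35/9. Dividing through by -35/36 gives the monic gcd z - 4.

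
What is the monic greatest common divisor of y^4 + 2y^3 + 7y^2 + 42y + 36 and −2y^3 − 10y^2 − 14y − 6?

Euclidean algorithm in ℚ[y]:
  y^4 + 2y^3 + 7y^2 + 42y + 36 = (−(1/2)y + 3/2)(−2y^3 − 10y^2 − 14y − 6) + (15y^2 + 60y + 45)
  −2y^3 − 10y^2 − 14y − 6 = (−(2/15)y − 2/15)(15y^2 + 60y + 45) + (0)
Last nonzero remainder: 15y^2 + 60y + 45. Dividing through by 15 gives the monic gcd y^2 + 4y + 3.

y^2 + 4y + 3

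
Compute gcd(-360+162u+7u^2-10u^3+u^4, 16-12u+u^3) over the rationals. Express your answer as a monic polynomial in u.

Euclidean algorithm in ℚ[u]:
  u^4-10u^3+7u^2+162u-360 = (u-10)(u^3-12u+16) + (19u^2+26u-200)
  u^3-12u+16 = ((1/19)u-26/361)(19u^2+26u-200) + ((144/361)u+576/361)
  19u^2+26u-200 = ((6859/144)u-9025/72)((144/361)u+576/361) + (0)
Last nonzero remainder: (144/361)u+576/361. Dividing through by 144/361 gives the monic gcd u+4.

4+u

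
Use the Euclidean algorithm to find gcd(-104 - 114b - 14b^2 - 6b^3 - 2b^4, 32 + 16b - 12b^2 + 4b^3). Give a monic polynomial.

1 + b

Euclidean algorithm in ℚ[b]:
  -2b^4 - 6b^3 - 14b^2 - 114b - 104 = (-(1/2)b - 3)(4b^3 - 12b^2 + 16b + 32) + (-42b^2 - 50b - 8)
  4b^3 - 12b^2 + 16b + 32 = (-(2/21)b + 176/441)(-42b^2 - 50b - 8) + ((15520/441)b + 15520/441)
  -42b^2 - 50b - 8 = (-(9261/7760)b - 441/1940)((15520/441)b + 15520/441) + (0)
Last nonzero remainder: (15520/441)b + 15520/441. Dividing through by 15520/441 gives the monic gcd b + 1.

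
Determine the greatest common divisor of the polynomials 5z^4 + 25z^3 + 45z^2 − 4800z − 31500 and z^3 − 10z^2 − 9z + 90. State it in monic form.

z − 10

Euclidean algorithm in ℚ[z]:
  5z^4 + 25z^3 + 45z^2 − 4800z − 31500 = (5z + 75)(z^3 − 10z^2 − 9z + 90) + (840z^2 − 4575z − 38250)
  z^3 − 10z^2 − 9z + 90 = ((1/840)z − 17/3136)(840z^2 − 4575z − 38250) + ((36801/3136)z − 184005/1568)
  840z^2 − 4575z − 38250 = ((878080/12267)z + 1332800/4089)((36801/3136)z − 184005/1568) + (0)
Last nonzero remainder: (36801/3136)z − 184005/1568. Dividing through by 36801/3136 gives the monic gcd z − 10.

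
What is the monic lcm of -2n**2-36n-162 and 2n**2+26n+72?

n**3+22n**2+153n+324

Euclidean algorithm in ℚ[n]:
  -2n**2-36n-162 = (-1)(2n**2+26n+72) + (-10n-90)
  2n**2+26n+72 = (-(1/5)n-4/5)(-10n-90) + (0)
Last nonzero remainder: -10n-90. Dividing through by -10 gives the monic gcd n+9.
Then lcm(f, g) = f·g / gcd(f, g); expanding and making the result monic gives the answer.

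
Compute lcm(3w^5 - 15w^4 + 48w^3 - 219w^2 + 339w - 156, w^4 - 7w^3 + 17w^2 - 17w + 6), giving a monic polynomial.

w^7 - 10w^6 + 47w^5 - 183w^4 + 574w^3 - 1055w^2 + 938w - 312

Euclidean algorithm in ℚ[w]:
  3w^5 - 15w^4 + 48w^3 - 219w^2 + 339w - 156 = (3w + 6)(w^4 - 7w^3 + 17w^2 - 17w + 6) + (39w^3 - 270w^2 + 423w - 192)
  w^4 - 7w^3 + 17w^2 - 17w + 6 = ((1/39)w - 1/507)(39w^3 - 270w^2 + 423w - 192) + ((950/169)w^2 - (1900/169)w + 950/169)
  39w^3 - 270w^2 + 423w - 192 = ((6591/950)w - 16224/475)((950/169)w^2 - (1900/169)w + 950/169) + (0)
Last nonzero remainder: (950/169)w^2 - (1900/169)w + 950/169. Dividing through by 950/169 gives the monic gcd w^2 - 2w + 1.
Then lcm(f, g) = f·g / gcd(f, g); expanding and making the result monic gives the answer.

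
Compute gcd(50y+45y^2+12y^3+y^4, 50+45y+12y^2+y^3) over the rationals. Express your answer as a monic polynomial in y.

Apply the Euclidean algorithm:
  y^4+12y^3+45y^2+50y = (y)(y^3+12y^2+45y+50) + (0)
The last nonzero remainder y^3+12y^2+45y+50 is already monic.

50+45y+12y^2+y^3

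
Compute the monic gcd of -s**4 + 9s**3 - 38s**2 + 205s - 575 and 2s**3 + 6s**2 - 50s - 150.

s - 5

By polynomial division,
  -s**4 + 9s**3 - 38s**2 + 205s - 575 = (-(1/2)s + 6)(2s**3 + 6s**2 - 50s - 150) + (-99s**2 + 430s + 325)
  2s**3 + 6s**2 - 50s - 150 = (-(2/99)s - 1454/9801)(-99s**2 + 430s + 325) + ((199520/9801)s - 997600/9801)
  -99s**2 + 430s + 325 = (-(970299/199520)s - 127413/39904)((199520/9801)s - 997600/9801) + (0)
Last nonzero remainder: (199520/9801)s - 997600/9801. Dividing through by 199520/9801 gives the monic gcd s - 5.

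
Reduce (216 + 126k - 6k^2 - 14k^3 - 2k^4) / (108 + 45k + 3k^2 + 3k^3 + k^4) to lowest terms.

(24 - 2k - 2k^2)/(12 - 3k + k^2)

Euclidean algorithm in ℚ[k]:
  -2k^4 - 14k^3 - 6k^2 + 126k + 216 = (-2)(k^4 + 3k^3 + 3k^2 + 45k + 108) + (-8k^3 + 216k + 432)
  k^4 + 3k^3 + 3k^2 + 45k + 108 = (-(1/8)k - 3/8)(-8k^3 + 216k + 432) + (30k^2 + 180k + 270)
  -8k^3 + 216k + 432 = (-(4/15)k + 8/5)(30k^2 + 180k + 270) + (0)
Last nonzero remainder: 30k^2 + 180k + 270. Dividing through by 30 gives the monic gcd k^2 + 6k + 9.
Cancel k^2 + 6k + 9 from numerator and denominator to get the reduced form.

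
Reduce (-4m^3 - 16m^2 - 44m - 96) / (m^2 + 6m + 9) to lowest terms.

(-4m^2 - 4m - 32)/(m + 3)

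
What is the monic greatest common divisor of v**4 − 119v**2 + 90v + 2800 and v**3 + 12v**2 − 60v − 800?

Euclidean algorithm in ℚ[v]:
  v**4 − 119v**2 + 90v + 2800 = (v − 12)(v**3 + 12v**2 − 60v − 800) + (85v**2 + 170v − 6800)
  v**3 + 12v**2 − 60v − 800 = ((1/85)v + 2/17)(85v**2 + 170v − 6800) + (0)
Last nonzero remainder: 85v**2 + 170v − 6800. Dividing through by 85 gives the monic gcd v**2 + 2v − 80.

v**2 + 2v − 80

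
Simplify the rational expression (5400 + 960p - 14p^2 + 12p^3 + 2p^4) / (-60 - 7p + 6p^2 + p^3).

Euclidean algorithm in ℚ[p]:
  2p^4 + 12p^3 - 14p^2 + 960p + 5400 = (2p)(p^3 + 6p^2 - 7p - 60) + (1080p + 5400)
  p^3 + 6p^2 - 7p - 60 = ((1/1080)p^2 + (1/1080)p - 1/90)(1080p + 5400) + (0)
Last nonzero remainder: 1080p + 5400. Dividing through by 1080 gives the monic gcd p + 5.
Cancel p + 5 from numerator and denominator to get the reduced form.

(1080 - 24p + 2p^2 + 2p^3)/(-12 + p + p^2)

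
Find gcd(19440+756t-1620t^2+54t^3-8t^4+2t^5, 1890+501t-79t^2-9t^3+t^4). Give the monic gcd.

-27-6t+t^2

Apply the Euclidean algorithm:
  2t^5-8t^4+54t^3-1620t^2+756t+19440 = (2t+10)(t^4-9t^3-79t^2+501t+1890) + (302t^3-1832t^2-8034t+540)
  t^4-9t^3-79t^2+501t+1890 = ((1/302)t-443/45602)(302t^3-1832t^2-8034t+540) + (-(1600500/22801)t^2+(9603000/22801)t+43213500/22801)
  302t^3-1832t^2-8034t+540 = (-(3442951/800250)t+22801/80025)(-(1600500/22801)t^2+(9603000/22801)t+43213500/22801) + (0)
Last nonzero remainder: -(1600500/22801)t^2+(9603000/22801)t+43213500/22801. Dividing through by -1600500/22801 gives the monic gcd t^2-6t-27.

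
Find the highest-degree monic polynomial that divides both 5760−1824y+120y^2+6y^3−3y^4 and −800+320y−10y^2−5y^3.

−40+6y+y^2

Repeated division with remainder:
  −3y^4+6y^3+120y^2−1824y+5760 = ((3/5)y−12/5)(−5y^3−10y^2+320y−800) + (−96y^2−576y+3840)
  −5y^3−10y^2+320y−800 = ((5/96)y−5/24)(−96y^2−576y+3840) + (0)
Last nonzero remainder: −96y^2−576y+3840. Dividing through by −96 gives the monic gcd y^2+6y−40.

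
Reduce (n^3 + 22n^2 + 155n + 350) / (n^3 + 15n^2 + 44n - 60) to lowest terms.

(n^2 + 12n + 35)/(n^2 + 5n - 6)

Apply the Euclidean algorithm:
  n^3 + 22n^2 + 155n + 350 = (n^3 + 15n^2 + 44n - 60) + (7n^2 + 111n + 410)
  n^3 + 15n^2 + 44n - 60 = ((1/7)n - 6/49)(7n^2 + 111n + 410) + (-(48/49)n - 480/49)
  7n^2 + 111n + 410 = (-(343/48)n - 2009/48)(-(48/49)n - 480/49) + (0)
Last nonzero remainder: -(48/49)n - 480/49. Dividing through by -48/49 gives the monic gcd n + 10.
Cancel n + 10 from numerator and denominator to get the reduced form.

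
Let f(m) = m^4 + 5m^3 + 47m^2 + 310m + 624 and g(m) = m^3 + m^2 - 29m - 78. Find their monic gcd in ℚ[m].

m^2 + 7m + 13

Euclidean algorithm in ℚ[m]:
  m^4 + 5m^3 + 47m^2 + 310m + 624 = (m + 4)(m^3 + m^2 - 29m - 78) + (72m^2 + 504m + 936)
  m^3 + m^2 - 29m - 78 = ((1/72)m - 1/12)(72m^2 + 504m + 936) + (0)
Last nonzero remainder: 72m^2 + 504m + 936. Dividing through by 72 gives the monic gcd m^2 + 7m + 13.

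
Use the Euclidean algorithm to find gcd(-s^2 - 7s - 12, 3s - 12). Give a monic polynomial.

1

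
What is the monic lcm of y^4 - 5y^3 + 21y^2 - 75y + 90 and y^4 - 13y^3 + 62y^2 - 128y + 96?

Euclidean algorithm in ℚ[y]:
  y^4 - 5y^3 + 21y^2 - 75y + 90 = (y^4 - 13y^3 + 62y^2 - 128y + 96) + (8y^3 - 41y^2 + 53y - 6)
  y^4 - 13y^3 + 62y^2 - 128y + 96 = ((1/8)y - 63/64)(8y^3 - 41y^2 + 53y - 6) + ((961/64)y^2 - (4805/64)y + 2883/32)
  8y^3 - 41y^2 + 53y - 6 = ((512/961)y - 64/961)((961/64)y^2 - (4805/64)y + 2883/32) + (0)
Last nonzero remainder: (961/64)y^2 - (4805/64)y + 2883/32. Dividing through by 961/64 gives the monic gcd y^2 - 5y + 6.
Then lcm(f, g) = f·g / gcd(f, g); expanding and making the result monic gives the answer.

y^6 - 13y^5 + 77y^4 - 323y^3 + 1026y^2 - 1920y + 1440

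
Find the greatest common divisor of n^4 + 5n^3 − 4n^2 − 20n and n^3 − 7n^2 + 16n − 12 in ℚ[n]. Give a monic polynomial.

n − 2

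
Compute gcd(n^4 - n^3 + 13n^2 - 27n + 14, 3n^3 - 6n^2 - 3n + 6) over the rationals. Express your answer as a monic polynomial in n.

n - 1

By polynomial division,
  n^4 - n^3 + 13n^2 - 27n + 14 = ((1/3)n + 1/3)(3n^3 - 6n^2 - 3n + 6) + (16n^2 - 28n + 12)
  3n^3 - 6n^2 - 3n + 6 = ((3/16)n - 3/64)(16n^2 - 28n + 12) + (-(105/16)n + 105/16)
  16n^2 - 28n + 12 = (-(256/105)n + 64/35)(-(105/16)n + 105/16) + (0)
Last nonzero remainder: -(105/16)n + 105/16. Dividing through by -105/16 gives the monic gcd n - 1.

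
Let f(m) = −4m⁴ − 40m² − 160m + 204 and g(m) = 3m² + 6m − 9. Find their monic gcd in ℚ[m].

Repeated division with remainder:
  −4m⁴ − 40m² − 160m + 204 = (−(4/3)m² + (8/3)m − 68/3)(3m² + 6m − 9) + (0)
Last nonzero remainder: 3m² + 6m − 9. Dividing through by 3 gives the monic gcd m² + 2m − 3.

m² + 2m − 3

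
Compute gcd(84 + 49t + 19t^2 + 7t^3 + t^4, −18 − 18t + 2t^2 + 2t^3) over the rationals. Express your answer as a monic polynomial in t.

Repeated division with remainder:
  t^4 + 7t^3 + 19t^2 + 49t + 84 = ((1/2)t + 3)(2t^3 + 2t^2 − 18t − 18) + (22t^2 + 112t + 138)
  2t^3 + 2t^2 − 18t − 18 = ((1/11)t − 45/121)(22t^2 + 112t + 138) + ((1344/121)t + 4032/121)
  22t^2 + 112t + 138 = ((1331/672)t + 2783/672)((1344/121)t + 4032/121) + (0)
Last nonzero remainder: (1344/121)t + 4032/121. Dividing through by 1344/121 gives the monic gcd t + 3.

3 + t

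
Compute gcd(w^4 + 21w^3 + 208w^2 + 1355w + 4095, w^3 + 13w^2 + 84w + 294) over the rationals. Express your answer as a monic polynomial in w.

Euclidean algorithm in ℚ[w]:
  w^4 + 21w^3 + 208w^2 + 1355w + 4095 = (w + 8)(w^3 + 13w^2 + 84w + 294) + (20w^2 + 389w + 1743)
  w^3 + 13w^2 + 84w + 294 = ((1/20)w - 129/400)(20w^2 + 389w + 1743) + ((48921/400)w + 342447/400)
  20w^2 + 389w + 1743 = ((8000/48921)w + 33200/16307)((48921/400)w + 342447/400) + (0)
Last nonzero remainder: (48921/400)w + 342447/400. Dividing through by 48921/400 gives the monic gcd w + 7.

w + 7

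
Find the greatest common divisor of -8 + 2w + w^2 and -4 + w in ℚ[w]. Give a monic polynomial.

Apply the Euclidean algorithm:
  w^2 + 2w - 8 = (w + 6)(w - 4) + (16)
  w - 4 = ((1/16)w - 1/4)(16) + (0)
The last nonzero remainder is the constant 16, so the polynomials are coprime and gcd = 1.

1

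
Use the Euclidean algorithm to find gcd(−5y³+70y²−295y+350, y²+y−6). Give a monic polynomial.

y−2

Apply the Euclidean algorithm:
  −5y³+70y²−295y+350 = (−5y+75)(y²+y−6) + (−400y+800)
  y²+y−6 = (−(1/400)y−3/400)(−400y+800) + (0)
Last nonzero remainder: −400y+800. Dividing through by −400 gives the monic gcd y−2.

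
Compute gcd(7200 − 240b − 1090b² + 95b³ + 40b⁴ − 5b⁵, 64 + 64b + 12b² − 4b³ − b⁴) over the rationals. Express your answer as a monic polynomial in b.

Repeated division with remainder:
  −5b⁵ + 40b⁴ + 95b³ − 1090b² − 240b + 7200 = (5b − 60)(−b⁴ − 4b³ + 12b² + 64b + 64) + (−205b³ − 690b² + 3280b + 11040)
  −b⁴ − 4b³ + 12b² + 64b + 64 = ((1/205)b + 26/8405)(−205b³ − 690b² + 3280b + 11040) + (−(3136/1681)b² + 50176/1681)
  −205b³ − 690b² + 3280b + 11040 = ((344605/3136)b + 579945/1568)(−(3136/1681)b² + 50176/1681) + (0)
Last nonzero remainder: −(3136/1681)b² + 50176/1681. Dividing through by −3136/1681 gives the monic gcd b² − 16.

−16 + b²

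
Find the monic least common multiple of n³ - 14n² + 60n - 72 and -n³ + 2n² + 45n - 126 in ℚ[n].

n⁵ - 10n⁴ - 17n³ + 462n² - 1548n + 1512

Repeated division with remainder:
  n³ - 14n² + 60n - 72 = (-1)(-n³ + 2n² + 45n - 126) + (-12n² + 105n - 198)
  -n³ + 2n² + 45n - 126 = ((1/12)n + 9/16)(-12n² + 105n - 198) + ((39/16)n - 117/8)
  -12n² + 105n - 198 = (-(64/13)n + 176/13)((39/16)n - 117/8) + (0)
Last nonzero remainder: (39/16)n - 117/8. Dividing through by 39/16 gives the monic gcd n - 6.
Then lcm(f, g) = f·g / gcd(f, g); expanding and making the result monic gives the answer.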